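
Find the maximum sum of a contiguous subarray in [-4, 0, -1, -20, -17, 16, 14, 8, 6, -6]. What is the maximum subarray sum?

Using Kadane's algorithm on [-4, 0, -1, -20, -17, 16, 14, 8, 6, -6]:

Scanning through the array:
Position 1 (value 0): max_ending_here = 0, max_so_far = 0
Position 2 (value -1): max_ending_here = -1, max_so_far = 0
Position 3 (value -20): max_ending_here = -20, max_so_far = 0
Position 4 (value -17): max_ending_here = -17, max_so_far = 0
Position 5 (value 16): max_ending_here = 16, max_so_far = 16
Position 6 (value 14): max_ending_here = 30, max_so_far = 30
Position 7 (value 8): max_ending_here = 38, max_so_far = 38
Position 8 (value 6): max_ending_here = 44, max_so_far = 44
Position 9 (value -6): max_ending_here = 38, max_so_far = 44

Maximum subarray: [16, 14, 8, 6]
Maximum sum: 44

The maximum subarray is [16, 14, 8, 6] with sum 44. This subarray runs from index 5 to index 8.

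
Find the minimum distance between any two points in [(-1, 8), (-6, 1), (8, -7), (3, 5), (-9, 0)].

Computing all pairwise distances among 5 points:

d((-1, 8), (-6, 1)) = 8.6023
d((-1, 8), (8, -7)) = 17.4929
d((-1, 8), (3, 5)) = 5.0
d((-1, 8), (-9, 0)) = 11.3137
d((-6, 1), (8, -7)) = 16.1245
d((-6, 1), (3, 5)) = 9.8489
d((-6, 1), (-9, 0)) = 3.1623 <-- minimum
d((8, -7), (3, 5)) = 13.0
d((8, -7), (-9, 0)) = 18.3848
d((3, 5), (-9, 0)) = 13.0

Closest pair: (-6, 1) and (-9, 0) with distance 3.1623

The closest pair is (-6, 1) and (-9, 0) with Euclidean distance 3.1623. For 5 points, brute-force pairwise comparison is shown above. For large n, the divide-and-conquer algorithm (sort by x, recurse on halves, check the dividing strip) achieves O(n log n).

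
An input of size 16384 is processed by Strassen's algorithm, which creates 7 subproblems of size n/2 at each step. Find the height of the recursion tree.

For divide and conquer with division factor 2:

Problem sizes at each level:
Level 0: 16384
Level 1: 8192
Level 2: 4096
Level 3: 2048
Level 4: 1024
Level 5: 512
Level 6: 256
Level 7: 128
Level 8: 64
Level 9: 32
Level 10: 16
Level 11: 8
Level 12: 4
Level 13: 2
Level 14: 1

The root is level 0 and the size-1 base case is level 14 (the tree spans levels 0 through 14, i.e. 15 levels counting the root), so the depth is the number of divisions: log_2(16384) = 14

The recursion tree depth is log_2(16384) = 14. At each level, the problem size is divided by 2, so it takes 14 divisions to reduce to a base case of size 1. The algorithm makes 7 recursive calls at each level.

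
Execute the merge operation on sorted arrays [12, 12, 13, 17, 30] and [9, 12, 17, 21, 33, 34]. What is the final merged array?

Merging process:

Compare 12 vs 9: take 9 from right. Merged: [9]
Compare 12 vs 12: take 12 from left. Merged: [9, 12]
Compare 12 vs 12: take 12 from left. Merged: [9, 12, 12]
Compare 13 vs 12: take 12 from right. Merged: [9, 12, 12, 12]
Compare 13 vs 17: take 13 from left. Merged: [9, 12, 12, 12, 13]
Compare 17 vs 17: take 17 from left. Merged: [9, 12, 12, 12, 13, 17]
Compare 30 vs 17: take 17 from right. Merged: [9, 12, 12, 12, 13, 17, 17]
Compare 30 vs 21: take 21 from right. Merged: [9, 12, 12, 12, 13, 17, 17, 21]
Compare 30 vs 33: take 30 from left. Merged: [9, 12, 12, 12, 13, 17, 17, 21, 30]
Append remaining from right: [33, 34]. Merged: [9, 12, 12, 12, 13, 17, 17, 21, 30, 33, 34]

Final merged array: [9, 12, 12, 12, 13, 17, 17, 21, 30, 33, 34]
Total comparisons: 9

The merged array is [9, 12, 12, 12, 13, 17, 17, 21, 30, 33, 34], requiring 9 comparisons. The merge step runs in O(n) time where n is the total number of elements.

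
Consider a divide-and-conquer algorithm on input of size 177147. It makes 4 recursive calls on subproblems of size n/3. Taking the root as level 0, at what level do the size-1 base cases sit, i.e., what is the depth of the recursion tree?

For divide and conquer with division factor 3:

Problem sizes at each level:
Level 0: 177147
Level 1: 59049
Level 2: 19683
Level 3: 6561
Level 4: 2187
Level 5: 729
Level 6: 243
Level 7: 81
Level 8: 27
Level 9: 9
Level 10: 3
Level 11: 1

The root is level 0 and the size-1 base case is level 11 (the tree spans levels 0 through 11, i.e. 12 levels counting the root), so the depth is the number of divisions: log_3(177147) = 11

The recursion tree depth is log_3(177147) = 11. At each level, the problem size is divided by 3, so it takes 11 divisions to reduce to a base case of size 1. The algorithm makes 4 recursive calls at each level.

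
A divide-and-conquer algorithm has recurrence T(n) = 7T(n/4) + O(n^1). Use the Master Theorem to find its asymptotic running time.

Master Theorem for T(n) = 7T(n/4) + O(n^1):

a = 7, b = 4, c = 1
log_b(a) = log_4(7) = 1.4037

Case 1: c = 1 < log_4(7) = 1.4037
T(n) = O(n^(log_4 7))

For T(n) = 7T(n/4) + O(n^1): log_4(7) = 1.4037. This is Case 1 of the Master Theorem (c < log_b(a), work dominated by leaves), giving O(n^(log_4 7)).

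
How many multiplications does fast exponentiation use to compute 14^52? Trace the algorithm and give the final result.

Computing 14^52 by squaring (build up from 14^1; each line after the first costs one multiplication):

14^1 = 14
14^2 = (14^1)^2 = 14^2 = 196
14^3 = 14 * 14^2 = 14 * 196 = 2744
14^6 = (14^3)^2 = 2744^2 = 7529536
14^12 = (14^6)^2 = 7529536^2 = 56693912375296
14^13 = 14 * 14^12 = 14 * 56693912375296 = 793714773254144
14^26 = (14^13)^2 = 793714773254144^2 = 629983141281877223603213172736
14^52 = (14^26)^2 = 629983141281877223603213172736^2 = 396878758299381678483277913691857524931552116018231373725696

Result: 396878758299381678483277913691857524931552116018231373725696
Multiplications needed: 7 (7 lines after 14^1)

14^52 = 396878758299381678483277913691857524931552116018231373725696. Using exponentiation by squaring, this requires 7 multiplications. The key idea: if the exponent is even, square the half-power; if odd, multiply by the base once.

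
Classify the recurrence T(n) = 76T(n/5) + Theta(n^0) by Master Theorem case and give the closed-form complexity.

Master Theorem for T(n) = 76T(n/5) + O(n^0):

a = 76, b = 5, c = 0
log_b(a) = log_5(76) = 2.6908

Case 1: c = 0 < log_5(76) = 2.6908
T(n) = O(n^(log_5 76))

For T(n) = 76T(n/5) + O(n^0): log_5(76) = 2.6908. This is Case 1 of the Master Theorem (c < log_b(a), work dominated by leaves), giving O(n^(log_5 76)).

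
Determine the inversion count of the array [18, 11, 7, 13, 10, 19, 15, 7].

Finding inversions in [18, 11, 7, 13, 10, 19, 15, 7]:

(0, 1): arr[0]=18 > arr[1]=11
(0, 2): arr[0]=18 > arr[2]=7
(0, 3): arr[0]=18 > arr[3]=13
(0, 4): arr[0]=18 > arr[4]=10
(0, 6): arr[0]=18 > arr[6]=15
(0, 7): arr[0]=18 > arr[7]=7
(1, 2): arr[1]=11 > arr[2]=7
(1, 4): arr[1]=11 > arr[4]=10
(1, 7): arr[1]=11 > arr[7]=7
(3, 4): arr[3]=13 > arr[4]=10
(3, 7): arr[3]=13 > arr[7]=7
(4, 7): arr[4]=10 > arr[7]=7
(5, 6): arr[5]=19 > arr[6]=15
(5, 7): arr[5]=19 > arr[7]=7
(6, 7): arr[6]=15 > arr[7]=7

Total inversions: 15

The array has 15 inversion(s): (0,1), (0,2), (0,3), (0,4), (0,6), (0,7), (1,2), (1,4), (1,7), (3,4), (3,7), (4,7), (5,6), (5,7), (6,7). Each pair (i,j) satisfies i < j and arr[i] > arr[j].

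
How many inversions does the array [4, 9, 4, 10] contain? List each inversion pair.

Finding inversions in [4, 9, 4, 10]:

(1, 2): arr[1]=9 > arr[2]=4

Total inversions: 1

The array has 1 inversion(s): (1,2). Each pair (i,j) satisfies i < j and arr[i] > arr[j].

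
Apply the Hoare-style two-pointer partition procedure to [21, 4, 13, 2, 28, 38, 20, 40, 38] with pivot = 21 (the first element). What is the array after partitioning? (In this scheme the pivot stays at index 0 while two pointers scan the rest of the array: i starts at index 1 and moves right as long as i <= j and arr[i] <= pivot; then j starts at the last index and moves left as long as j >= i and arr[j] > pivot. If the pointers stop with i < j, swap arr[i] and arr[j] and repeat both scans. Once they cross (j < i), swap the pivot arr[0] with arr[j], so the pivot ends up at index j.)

Hoare-style two-pointer partition with pivot = 21:

Initial array: [21, 4, 13, 2, 28, 38, 20, 40, 38]

Pointers start at i = 1, j = 8.
i stops at index 4 (arr[4]=28 > 21), j stops at index 6 (arr[6]=20 <= 21): swap arr[4] and arr[6], array becomes [21, 4, 13, 2, 20, 38, 28, 40, 38]
i ends at 5, j ends at 4: the pointers have crossed (j < i), so scanning stops.

Swap pivot arr[0] with arr[4] to place pivot at position 4: [20, 4, 13, 2, 21, 38, 28, 40, 38]
Pivot position: 4

After partitioning with pivot 21, the array becomes [20, 4, 13, 2, 21, 38, 28, 40, 38]. The pivot is placed at index 4. All elements to the left of the pivot are <= 21, and all elements to the right are > 21.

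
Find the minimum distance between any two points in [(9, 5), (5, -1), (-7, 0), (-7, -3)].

Computing all pairwise distances among 4 points:

d((9, 5), (5, -1)) = 7.2111
d((9, 5), (-7, 0)) = 16.7631
d((9, 5), (-7, -3)) = 17.8885
d((5, -1), (-7, 0)) = 12.0416
d((5, -1), (-7, -3)) = 12.1655
d((-7, 0), (-7, -3)) = 3.0 <-- minimum

Closest pair: (-7, 0) and (-7, -3) with distance 3.0

The closest pair is (-7, 0) and (-7, -3) with Euclidean distance 3.0. For 4 points, brute-force pairwise comparison is shown above. For large n, the divide-and-conquer algorithm (sort by x, recurse on halves, check the dividing strip) achieves O(n log n).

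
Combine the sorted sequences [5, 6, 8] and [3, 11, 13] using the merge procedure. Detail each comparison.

Merging process:

Compare 5 vs 3: take 3 from right. Merged: [3]
Compare 5 vs 11: take 5 from left. Merged: [3, 5]
Compare 6 vs 11: take 6 from left. Merged: [3, 5, 6]
Compare 8 vs 11: take 8 from left. Merged: [3, 5, 6, 8]
Append remaining from right: [11, 13]. Merged: [3, 5, 6, 8, 11, 13]

Final merged array: [3, 5, 6, 8, 11, 13]
Total comparisons: 4

The merged array is [3, 5, 6, 8, 11, 13], requiring 4 comparisons. The merge step runs in O(n) time where n is the total number of elements.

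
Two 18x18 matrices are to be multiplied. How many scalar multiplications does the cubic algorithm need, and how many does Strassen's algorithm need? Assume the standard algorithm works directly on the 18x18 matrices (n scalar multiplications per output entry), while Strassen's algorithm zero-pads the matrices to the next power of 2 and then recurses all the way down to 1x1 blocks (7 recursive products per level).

Matrix multiplication for 18x18 matrices:

Strassen's algorithm requires power-of-2 dimensions. Pad 18x18 to 32x32 (next power of 2).

Standard algorithm: 18^3 = 5832 multiplications
Strassen's algorithm: 7^(log2(32)) = 7^5 = 16807 multiplications
Difference: 5832 - 16807 = -10975 (Strassen uses MORE here due to padding overhead — for small or just-over-power-of-2 n, padding can outweigh the per-level savings)

Standard: 5832 multiplications (18^3). Strassen: 16807 multiplications (7^5, after padding to 32x32). Strassen reduces 8 recursive multiplications to 7 at each level.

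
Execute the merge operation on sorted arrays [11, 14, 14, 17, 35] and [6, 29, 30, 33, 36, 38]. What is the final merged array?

Merging process:

Compare 11 vs 6: take 6 from right. Merged: [6]
Compare 11 vs 29: take 11 from left. Merged: [6, 11]
Compare 14 vs 29: take 14 from left. Merged: [6, 11, 14]
Compare 14 vs 29: take 14 from left. Merged: [6, 11, 14, 14]
Compare 17 vs 29: take 17 from left. Merged: [6, 11, 14, 14, 17]
Compare 35 vs 29: take 29 from right. Merged: [6, 11, 14, 14, 17, 29]
Compare 35 vs 30: take 30 from right. Merged: [6, 11, 14, 14, 17, 29, 30]
Compare 35 vs 33: take 33 from right. Merged: [6, 11, 14, 14, 17, 29, 30, 33]
Compare 35 vs 36: take 35 from left. Merged: [6, 11, 14, 14, 17, 29, 30, 33, 35]
Append remaining from right: [36, 38]. Merged: [6, 11, 14, 14, 17, 29, 30, 33, 35, 36, 38]

Final merged array: [6, 11, 14, 14, 17, 29, 30, 33, 35, 36, 38]
Total comparisons: 9

The merged array is [6, 11, 14, 14, 17, 29, 30, 33, 35, 36, 38], requiring 9 comparisons. The merge step runs in O(n) time where n is the total number of elements.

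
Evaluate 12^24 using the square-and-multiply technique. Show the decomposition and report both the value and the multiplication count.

Computing 12^24 by squaring (build up from 12^1; each line after the first costs one multiplication):

12^1 = 12
12^2 = (12^1)^2 = 12^2 = 144
12^3 = 12 * 12^2 = 12 * 144 = 1728
12^6 = (12^3)^2 = 1728^2 = 2985984
12^12 = (12^6)^2 = 2985984^2 = 8916100448256
12^24 = (12^12)^2 = 8916100448256^2 = 79496847203390844133441536

Result: 79496847203390844133441536
Multiplications needed: 5 (5 lines after 12^1)

12^24 = 79496847203390844133441536. Using exponentiation by squaring, this requires 5 multiplications. The key idea: if the exponent is even, square the half-power; if odd, multiply by the base once.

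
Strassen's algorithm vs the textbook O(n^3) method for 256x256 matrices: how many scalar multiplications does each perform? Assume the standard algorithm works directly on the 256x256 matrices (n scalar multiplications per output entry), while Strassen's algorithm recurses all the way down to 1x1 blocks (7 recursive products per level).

Matrix multiplication for 256x256 matrices:

Standard algorithm: 256^3 = 16777216 multiplications
Strassen's algorithm: 7^(log2(256)) = 7^8 = 5764801 multiplications
Savings: 16777216 - 5764801 = 11012415 multiplications

Standard: 16777216 multiplications (256^3). Strassen: 5764801 multiplications (7^8). Strassen reduces 8 recursive multiplications to 7 at each level.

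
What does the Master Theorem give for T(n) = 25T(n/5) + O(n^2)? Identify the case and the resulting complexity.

Master Theorem for T(n) = 25T(n/5) + O(n^2):

a = 25, b = 5, c = 2
log_b(a) = log_5(25) = 2.0000

Case 2: c = 2 = log_5(25) = 2.0000
T(n) = O(n^2 log n) = O(n^2 log n)

For T(n) = 25T(n/5) + O(n^2): log_5(25) = 2.0000. This is Case 2 of the Master Theorem (c = log_b(a), equal work at all levels), giving O(n^2 log n).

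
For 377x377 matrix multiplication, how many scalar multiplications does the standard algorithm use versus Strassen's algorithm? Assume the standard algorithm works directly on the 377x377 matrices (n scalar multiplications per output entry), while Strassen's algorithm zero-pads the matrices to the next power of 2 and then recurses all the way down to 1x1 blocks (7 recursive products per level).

Matrix multiplication for 377x377 matrices:

Strassen's algorithm requires power-of-2 dimensions. Pad 377x377 to 512x512 (next power of 2).

Standard algorithm: 377^3 = 53582633 multiplications
Strassen's algorithm: 7^(log2(512)) = 7^9 = 40353607 multiplications
Savings: 53582633 - 40353607 = 13229026 multiplications

Standard: 53582633 multiplications (377^3). Strassen: 40353607 multiplications (7^9, after padding to 512x512). Strassen reduces 8 recursive multiplications to 7 at each level.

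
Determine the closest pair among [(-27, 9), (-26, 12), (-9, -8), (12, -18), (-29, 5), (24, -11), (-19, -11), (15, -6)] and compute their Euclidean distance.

Computing all pairwise distances among 8 points:

d((-27, 9), (-26, 12)) = 3.1623 <-- minimum
d((-27, 9), (-9, -8)) = 24.7588
d((-27, 9), (12, -18)) = 47.4342
d((-27, 9), (-29, 5)) = 4.4721
d((-27, 9), (24, -11)) = 54.7814
d((-27, 9), (-19, -11)) = 21.5407
d((-27, 9), (15, -6)) = 44.5982
d((-26, 12), (-9, -8)) = 26.2488
d((-26, 12), (12, -18)) = 48.4149
d((-26, 12), (-29, 5)) = 7.6158
d((-26, 12), (24, -11)) = 55.0364
d((-26, 12), (-19, -11)) = 24.0416
d((-26, 12), (15, -6)) = 44.7772
d((-9, -8), (12, -18)) = 23.2594
d((-9, -8), (-29, 5)) = 23.8537
d((-9, -8), (24, -11)) = 33.1361
d((-9, -8), (-19, -11)) = 10.4403
d((-9, -8), (15, -6)) = 24.0832
d((12, -18), (-29, 5)) = 47.0106
d((12, -18), (24, -11)) = 13.8924
d((12, -18), (-19, -11)) = 31.7805
d((12, -18), (15, -6)) = 12.3693
d((-29, 5), (24, -11)) = 55.3624
d((-29, 5), (-19, -11)) = 18.868
d((-29, 5), (15, -6)) = 45.3542
d((24, -11), (-19, -11)) = 43.0
d((24, -11), (15, -6)) = 10.2956
d((-19, -11), (15, -6)) = 34.3657

Closest pair: (-27, 9) and (-26, 12) with distance 3.1623

The closest pair is (-27, 9) and (-26, 12) with Euclidean distance 3.1623. For 8 points, brute-force pairwise comparison is shown above. For large n, the divide-and-conquer algorithm (sort by x, recurse on halves, check the dividing strip) achieves O(n log n).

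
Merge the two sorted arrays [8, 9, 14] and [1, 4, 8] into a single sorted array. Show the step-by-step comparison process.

Merging process:

Compare 8 vs 1: take 1 from right. Merged: [1]
Compare 8 vs 4: take 4 from right. Merged: [1, 4]
Compare 8 vs 8: take 8 from left. Merged: [1, 4, 8]
Compare 9 vs 8: take 8 from right. Merged: [1, 4, 8, 8]
Append remaining from left: [9, 14]. Merged: [1, 4, 8, 8, 9, 14]

Final merged array: [1, 4, 8, 8, 9, 14]
Total comparisons: 4

The merged array is [1, 4, 8, 8, 9, 14], requiring 4 comparisons. The merge step runs in O(n) time where n is the total number of elements.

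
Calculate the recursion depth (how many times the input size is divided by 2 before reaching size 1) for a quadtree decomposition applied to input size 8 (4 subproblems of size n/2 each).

For divide and conquer with division factor 2:

Problem sizes at each level:
Level 0: 8
Level 1: 4
Level 2: 2
Level 3: 1

The root is level 0 and the size-1 base case is level 3 (the tree spans levels 0 through 3, i.e. 4 levels counting the root), so the depth is the number of divisions: log_2(8) = 3

The recursion tree depth is log_2(8) = 3. At each level, the problem size is divided by 2, so it takes 3 divisions to reduce to a base case of size 1. The algorithm makes 4 recursive calls at each level.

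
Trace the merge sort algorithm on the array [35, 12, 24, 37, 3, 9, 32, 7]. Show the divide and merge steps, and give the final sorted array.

Merge sort trace:

Split: [35, 12, 24, 37, 3, 9, 32, 7] -> [35, 12, 24, 37] and [3, 9, 32, 7]
  Split: [35, 12, 24, 37] -> [35, 12] and [24, 37]
    Split: [35, 12] -> [35] and [12]
    Merge: [35] + [12] -> [12, 35]
    Split: [24, 37] -> [24] and [37]
    Merge: [24] + [37] -> [24, 37]
  Merge: [12, 35] + [24, 37] -> [12, 24, 35, 37]
  Split: [3, 9, 32, 7] -> [3, 9] and [32, 7]
    Split: [3, 9] -> [3] and [9]
    Merge: [3] + [9] -> [3, 9]
    Split: [32, 7] -> [32] and [7]
    Merge: [32] + [7] -> [7, 32]
  Merge: [3, 9] + [7, 32] -> [3, 7, 9, 32]
Merge: [12, 24, 35, 37] + [3, 7, 9, 32] -> [3, 7, 9, 12, 24, 32, 35, 37]

Final sorted array: [3, 7, 9, 12, 24, 32, 35, 37]

The merge sort proceeds by recursively splitting the array and merging sorted halves.
After all merges, the sorted array is [3, 7, 9, 12, 24, 32, 35, 37].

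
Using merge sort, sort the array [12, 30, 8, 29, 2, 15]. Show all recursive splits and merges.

Merge sort trace:

Split: [12, 30, 8, 29, 2, 15] -> [12, 30, 8] and [29, 2, 15]
  Split: [12, 30, 8] -> [12] and [30, 8]
    Split: [30, 8] -> [30] and [8]
    Merge: [30] + [8] -> [8, 30]
  Merge: [12] + [8, 30] -> [8, 12, 30]
  Split: [29, 2, 15] -> [29] and [2, 15]
    Split: [2, 15] -> [2] and [15]
    Merge: [2] + [15] -> [2, 15]
  Merge: [29] + [2, 15] -> [2, 15, 29]
Merge: [8, 12, 30] + [2, 15, 29] -> [2, 8, 12, 15, 29, 30]

Final sorted array: [2, 8, 12, 15, 29, 30]

The merge sort proceeds by recursively splitting the array and merging sorted halves.
After all merges, the sorted array is [2, 8, 12, 15, 29, 30].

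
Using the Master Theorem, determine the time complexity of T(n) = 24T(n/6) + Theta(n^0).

Master Theorem for T(n) = 24T(n/6) + O(n^0):

a = 24, b = 6, c = 0
log_b(a) = log_6(24) = 1.7737

Case 1: c = 0 < log_6(24) = 1.7737
T(n) = O(n^(log_6 24))

For T(n) = 24T(n/6) + O(n^0): log_6(24) = 1.7737. This is Case 1 of the Master Theorem (c < log_b(a), work dominated by leaves), giving O(n^(log_6 24)).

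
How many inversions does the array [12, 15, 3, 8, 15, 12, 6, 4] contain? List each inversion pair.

Finding inversions in [12, 15, 3, 8, 15, 12, 6, 4]:

(0, 2): arr[0]=12 > arr[2]=3
(0, 3): arr[0]=12 > arr[3]=8
(0, 6): arr[0]=12 > arr[6]=6
(0, 7): arr[0]=12 > arr[7]=4
(1, 2): arr[1]=15 > arr[2]=3
(1, 3): arr[1]=15 > arr[3]=8
(1, 5): arr[1]=15 > arr[5]=12
(1, 6): arr[1]=15 > arr[6]=6
(1, 7): arr[1]=15 > arr[7]=4
(3, 6): arr[3]=8 > arr[6]=6
(3, 7): arr[3]=8 > arr[7]=4
(4, 5): arr[4]=15 > arr[5]=12
(4, 6): arr[4]=15 > arr[6]=6
(4, 7): arr[4]=15 > arr[7]=4
(5, 6): arr[5]=12 > arr[6]=6
(5, 7): arr[5]=12 > arr[7]=4
(6, 7): arr[6]=6 > arr[7]=4

Total inversions: 17

The array has 17 inversion(s): (0,2), (0,3), (0,6), (0,7), (1,2), (1,3), (1,5), (1,6), (1,7), (3,6), (3,7), (4,5), (4,6), (4,7), (5,6), (5,7), (6,7). Each pair (i,j) satisfies i < j and arr[i] > arr[j].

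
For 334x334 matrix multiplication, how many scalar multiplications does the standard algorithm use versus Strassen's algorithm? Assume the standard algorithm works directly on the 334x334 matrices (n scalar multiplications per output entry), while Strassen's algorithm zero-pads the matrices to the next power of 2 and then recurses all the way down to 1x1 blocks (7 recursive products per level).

Matrix multiplication for 334x334 matrices:

Strassen's algorithm requires power-of-2 dimensions. Pad 334x334 to 512x512 (next power of 2).

Standard algorithm: 334^3 = 37259704 multiplications
Strassen's algorithm: 7^(log2(512)) = 7^9 = 40353607 multiplications
Difference: 37259704 - 40353607 = -3093903 (Strassen uses MORE here due to padding overhead — for small or just-over-power-of-2 n, padding can outweigh the per-level savings)

Standard: 37259704 multiplications (334^3). Strassen: 40353607 multiplications (7^9, after padding to 512x512). Strassen reduces 8 recursive multiplications to 7 at each level.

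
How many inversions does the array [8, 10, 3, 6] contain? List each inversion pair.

Finding inversions in [8, 10, 3, 6]:

(0, 2): arr[0]=8 > arr[2]=3
(0, 3): arr[0]=8 > arr[3]=6
(1, 2): arr[1]=10 > arr[2]=3
(1, 3): arr[1]=10 > arr[3]=6

Total inversions: 4

The array has 4 inversion(s): (0,2), (0,3), (1,2), (1,3). Each pair (i,j) satisfies i < j and arr[i] > arr[j].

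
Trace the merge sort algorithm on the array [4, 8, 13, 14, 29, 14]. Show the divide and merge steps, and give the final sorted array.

Merge sort trace:

Split: [4, 8, 13, 14, 29, 14] -> [4, 8, 13] and [14, 29, 14]
  Split: [4, 8, 13] -> [4] and [8, 13]
    Split: [8, 13] -> [8] and [13]
    Merge: [8] + [13] -> [8, 13]
  Merge: [4] + [8, 13] -> [4, 8, 13]
  Split: [14, 29, 14] -> [14] and [29, 14]
    Split: [29, 14] -> [29] and [14]
    Merge: [29] + [14] -> [14, 29]
  Merge: [14] + [14, 29] -> [14, 14, 29]
Merge: [4, 8, 13] + [14, 14, 29] -> [4, 8, 13, 14, 14, 29]

Final sorted array: [4, 8, 13, 14, 14, 29]

The merge sort proceeds by recursively splitting the array and merging sorted halves.
After all merges, the sorted array is [4, 8, 13, 14, 14, 29].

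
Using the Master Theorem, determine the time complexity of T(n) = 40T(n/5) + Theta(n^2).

Master Theorem for T(n) = 40T(n/5) + O(n^2):

a = 40, b = 5, c = 2
log_b(a) = log_5(40) = 2.2920

Case 1: c = 2 < log_5(40) = 2.2920
T(n) = O(n^(log_5 40))

For T(n) = 40T(n/5) + O(n^2): log_5(40) = 2.2920. This is Case 1 of the Master Theorem (c < log_b(a), work dominated by leaves), giving O(n^(log_5 40)).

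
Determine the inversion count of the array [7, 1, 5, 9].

Finding inversions in [7, 1, 5, 9]:

(0, 1): arr[0]=7 > arr[1]=1
(0, 2): arr[0]=7 > arr[2]=5

Total inversions: 2

The array has 2 inversion(s): (0,1), (0,2). Each pair (i,j) satisfies i < j and arr[i] > arr[j].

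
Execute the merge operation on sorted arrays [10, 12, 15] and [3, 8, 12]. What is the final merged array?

Merging process:

Compare 10 vs 3: take 3 from right. Merged: [3]
Compare 10 vs 8: take 8 from right. Merged: [3, 8]
Compare 10 vs 12: take 10 from left. Merged: [3, 8, 10]
Compare 12 vs 12: take 12 from left. Merged: [3, 8, 10, 12]
Compare 15 vs 12: take 12 from right. Merged: [3, 8, 10, 12, 12]
Append remaining from left: [15]. Merged: [3, 8, 10, 12, 12, 15]

Final merged array: [3, 8, 10, 12, 12, 15]
Total comparisons: 5

The merged array is [3, 8, 10, 12, 12, 15], requiring 5 comparisons. The merge step runs in O(n) time where n is the total number of elements.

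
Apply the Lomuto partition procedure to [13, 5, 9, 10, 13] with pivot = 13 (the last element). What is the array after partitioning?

Lomuto partition with pivot = 13:

Initial array: [13, 5, 9, 10, 13]

arr[0]=13 <= 13: swap with position 0, array becomes [13, 5, 9, 10, 13]
arr[1]=5 <= 13: swap with position 1, array becomes [13, 5, 9, 10, 13]
arr[2]=9 <= 13: swap with position 2, array becomes [13, 5, 9, 10, 13]
arr[3]=10 <= 13: swap with position 3, array becomes [13, 5, 9, 10, 13]

Place pivot at position 4: [13, 5, 9, 10, 13]
Pivot position: 4

After partitioning with pivot 13, the array becomes [13, 5, 9, 10, 13]. The pivot is placed at index 4. All elements to the left of the pivot are <= 13, and all elements to the right are > 13.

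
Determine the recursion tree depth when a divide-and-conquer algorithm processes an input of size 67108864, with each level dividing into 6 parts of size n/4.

For divide and conquer with division factor 4:

Problem sizes at each level:
Level 0: 67108864
Level 1: 16777216
Level 2: 4194304
Level 3: 1048576
Level 4: 262144
Level 5: 65536
Level 6: 16384
Level 7: 4096
Level 8: 1024
Level 9: 256
Level 10: 64
Level 11: 16
Level 12: 4
Level 13: 1

The root is level 0 and the size-1 base case is level 13 (the tree spans levels 0 through 13, i.e. 14 levels counting the root), so the depth is the number of divisions: log_4(67108864) = 13

The recursion tree depth is log_4(67108864) = 13. At each level, the problem size is divided by 4, so it takes 13 divisions to reduce to a base case of size 1. The algorithm makes 6 recursive calls at each level.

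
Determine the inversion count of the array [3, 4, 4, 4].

Finding inversions in [3, 4, 4, 4]:


Total inversions: 0

The array has 0 inversions. It is already sorted.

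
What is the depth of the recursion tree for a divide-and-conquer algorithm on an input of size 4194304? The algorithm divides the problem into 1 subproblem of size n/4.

For divide and conquer with division factor 4:

Problem sizes at each level:
Level 0: 4194304
Level 1: 1048576
Level 2: 262144
Level 3: 65536
Level 4: 16384
Level 5: 4096
Level 6: 1024
Level 7: 256
Level 8: 64
Level 9: 16
Level 10: 4
Level 11: 1

The root is level 0 and the size-1 base case is level 11 (the tree spans levels 0 through 11, i.e. 12 levels counting the root), so the depth is the number of divisions: log_4(4194304) = 11

The recursion tree depth is log_4(4194304) = 11. At each level, the problem size is divided by 4, so it takes 11 divisions to reduce to a base case of size 1. The algorithm makes 1 recursive call at each level.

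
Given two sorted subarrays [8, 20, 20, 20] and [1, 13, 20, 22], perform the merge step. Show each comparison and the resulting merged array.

Merging process:

Compare 8 vs 1: take 1 from right. Merged: [1]
Compare 8 vs 13: take 8 from left. Merged: [1, 8]
Compare 20 vs 13: take 13 from right. Merged: [1, 8, 13]
Compare 20 vs 20: take 20 from left. Merged: [1, 8, 13, 20]
Compare 20 vs 20: take 20 from left. Merged: [1, 8, 13, 20, 20]
Compare 20 vs 20: take 20 from left. Merged: [1, 8, 13, 20, 20, 20]
Append remaining from right: [20, 22]. Merged: [1, 8, 13, 20, 20, 20, 20, 22]

Final merged array: [1, 8, 13, 20, 20, 20, 20, 22]
Total comparisons: 6

The merged array is [1, 8, 13, 20, 20, 20, 20, 22], requiring 6 comparisons. The merge step runs in O(n) time where n is the total number of elements.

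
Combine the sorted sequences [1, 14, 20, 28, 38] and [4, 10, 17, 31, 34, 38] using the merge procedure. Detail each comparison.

Merging process:

Compare 1 vs 4: take 1 from left. Merged: [1]
Compare 14 vs 4: take 4 from right. Merged: [1, 4]
Compare 14 vs 10: take 10 from right. Merged: [1, 4, 10]
Compare 14 vs 17: take 14 from left. Merged: [1, 4, 10, 14]
Compare 20 vs 17: take 17 from right. Merged: [1, 4, 10, 14, 17]
Compare 20 vs 31: take 20 from left. Merged: [1, 4, 10, 14, 17, 20]
Compare 28 vs 31: take 28 from left. Merged: [1, 4, 10, 14, 17, 20, 28]
Compare 38 vs 31: take 31 from right. Merged: [1, 4, 10, 14, 17, 20, 28, 31]
Compare 38 vs 34: take 34 from right. Merged: [1, 4, 10, 14, 17, 20, 28, 31, 34]
Compare 38 vs 38: take 38 from left. Merged: [1, 4, 10, 14, 17, 20, 28, 31, 34, 38]
Append remaining from right: [38]. Merged: [1, 4, 10, 14, 17, 20, 28, 31, 34, 38, 38]

Final merged array: [1, 4, 10, 14, 17, 20, 28, 31, 34, 38, 38]
Total comparisons: 10

The merged array is [1, 4, 10, 14, 17, 20, 28, 31, 34, 38, 38], requiring 10 comparisons. The merge step runs in O(n) time where n is the total number of elements.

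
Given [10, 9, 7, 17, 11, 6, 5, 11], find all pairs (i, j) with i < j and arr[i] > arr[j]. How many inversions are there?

Finding inversions in [10, 9, 7, 17, 11, 6, 5, 11]:

(0, 1): arr[0]=10 > arr[1]=9
(0, 2): arr[0]=10 > arr[2]=7
(0, 5): arr[0]=10 > arr[5]=6
(0, 6): arr[0]=10 > arr[6]=5
(1, 2): arr[1]=9 > arr[2]=7
(1, 5): arr[1]=9 > arr[5]=6
(1, 6): arr[1]=9 > arr[6]=5
(2, 5): arr[2]=7 > arr[5]=6
(2, 6): arr[2]=7 > arr[6]=5
(3, 4): arr[3]=17 > arr[4]=11
(3, 5): arr[3]=17 > arr[5]=6
(3, 6): arr[3]=17 > arr[6]=5
(3, 7): arr[3]=17 > arr[7]=11
(4, 5): arr[4]=11 > arr[5]=6
(4, 6): arr[4]=11 > arr[6]=5
(5, 6): arr[5]=6 > arr[6]=5

Total inversions: 16

The array has 16 inversion(s): (0,1), (0,2), (0,5), (0,6), (1,2), (1,5), (1,6), (2,5), (2,6), (3,4), (3,5), (3,6), (3,7), (4,5), (4,6), (5,6). Each pair (i,j) satisfies i < j and arr[i] > arr[j].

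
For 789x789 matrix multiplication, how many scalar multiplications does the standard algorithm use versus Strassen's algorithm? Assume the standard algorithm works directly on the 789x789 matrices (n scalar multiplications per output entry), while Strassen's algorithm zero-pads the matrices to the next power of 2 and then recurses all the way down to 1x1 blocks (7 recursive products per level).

Matrix multiplication for 789x789 matrices:

Strassen's algorithm requires power-of-2 dimensions. Pad 789x789 to 1024x1024 (next power of 2).

Standard algorithm: 789^3 = 491169069 multiplications
Strassen's algorithm: 7^(log2(1024)) = 7^10 = 282475249 multiplications
Savings: 491169069 - 282475249 = 208693820 multiplications

Standard: 491169069 multiplications (789^3). Strassen: 282475249 multiplications (7^10, after padding to 1024x1024). Strassen reduces 8 recursive multiplications to 7 at each level.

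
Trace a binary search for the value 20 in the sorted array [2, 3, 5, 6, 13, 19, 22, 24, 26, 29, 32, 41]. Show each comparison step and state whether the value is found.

Binary search for 20 in [2, 3, 5, 6, 13, 19, 22, 24, 26, 29, 32, 41]:

lo=0, hi=11, mid=5, arr[mid]=19 -> 19 < 20, search right half
lo=6, hi=11, mid=8, arr[mid]=26 -> 26 > 20, search left half
lo=6, hi=7, mid=6, arr[mid]=22 -> 22 > 20, search left half
lo=6 > hi=5, target 20 not found

Binary search determines that 20 is not in the array after 3 comparisons. The search space was exhausted without finding the target.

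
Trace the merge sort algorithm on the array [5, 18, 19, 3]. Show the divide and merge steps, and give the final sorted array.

Merge sort trace:

Split: [5, 18, 19, 3] -> [5, 18] and [19, 3]
  Split: [5, 18] -> [5] and [18]
  Merge: [5] + [18] -> [5, 18]
  Split: [19, 3] -> [19] and [3]
  Merge: [19] + [3] -> [3, 19]
Merge: [5, 18] + [3, 19] -> [3, 5, 18, 19]

Final sorted array: [3, 5, 18, 19]

The merge sort proceeds by recursively splitting the array and merging sorted halves.
After all merges, the sorted array is [3, 5, 18, 19].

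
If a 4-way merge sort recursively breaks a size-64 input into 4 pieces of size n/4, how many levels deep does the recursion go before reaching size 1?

For divide and conquer with division factor 4:

Problem sizes at each level:
Level 0: 64
Level 1: 16
Level 2: 4
Level 3: 1

The root is level 0 and the size-1 base case is level 3 (the tree spans levels 0 through 3, i.e. 4 levels counting the root), so the depth is the number of divisions: log_4(64) = 3

The recursion tree depth is log_4(64) = 3. At each level, the problem size is divided by 4, so it takes 3 divisions to reduce to a base case of size 1. The algorithm makes 4 recursive calls at each level.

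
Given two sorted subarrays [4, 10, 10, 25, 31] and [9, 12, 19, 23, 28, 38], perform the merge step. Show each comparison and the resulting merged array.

Merging process:

Compare 4 vs 9: take 4 from left. Merged: [4]
Compare 10 vs 9: take 9 from right. Merged: [4, 9]
Compare 10 vs 12: take 10 from left. Merged: [4, 9, 10]
Compare 10 vs 12: take 10 from left. Merged: [4, 9, 10, 10]
Compare 25 vs 12: take 12 from right. Merged: [4, 9, 10, 10, 12]
Compare 25 vs 19: take 19 from right. Merged: [4, 9, 10, 10, 12, 19]
Compare 25 vs 23: take 23 from right. Merged: [4, 9, 10, 10, 12, 19, 23]
Compare 25 vs 28: take 25 from left. Merged: [4, 9, 10, 10, 12, 19, 23, 25]
Compare 31 vs 28: take 28 from right. Merged: [4, 9, 10, 10, 12, 19, 23, 25, 28]
Compare 31 vs 38: take 31 from left. Merged: [4, 9, 10, 10, 12, 19, 23, 25, 28, 31]
Append remaining from right: [38]. Merged: [4, 9, 10, 10, 12, 19, 23, 25, 28, 31, 38]

Final merged array: [4, 9, 10, 10, 12, 19, 23, 25, 28, 31, 38]
Total comparisons: 10

The merged array is [4, 9, 10, 10, 12, 19, 23, 25, 28, 31, 38], requiring 10 comparisons. The merge step runs in O(n) time where n is the total number of elements.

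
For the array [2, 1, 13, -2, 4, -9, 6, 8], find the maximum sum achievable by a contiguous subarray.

Using Kadane's algorithm on [2, 1, 13, -2, 4, -9, 6, 8]:

Scanning through the array:
Position 1 (value 1): max_ending_here = 3, max_so_far = 3
Position 2 (value 13): max_ending_here = 16, max_so_far = 16
Position 3 (value -2): max_ending_here = 14, max_so_far = 16
Position 4 (value 4): max_ending_here = 18, max_so_far = 18
Position 5 (value -9): max_ending_here = 9, max_so_far = 18
Position 6 (value 6): max_ending_here = 15, max_so_far = 18
Position 7 (value 8): max_ending_here = 23, max_so_far = 23

Maximum subarray: [2, 1, 13, -2, 4, -9, 6, 8]
Maximum sum: 23

The maximum subarray is [2, 1, 13, -2, 4, -9, 6, 8] with sum 23. This subarray runs from index 0 to index 7.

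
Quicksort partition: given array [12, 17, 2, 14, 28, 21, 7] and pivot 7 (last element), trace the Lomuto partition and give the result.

Lomuto partition with pivot = 7:

Initial array: [12, 17, 2, 14, 28, 21, 7]

arr[0]=12 > 7: no swap
arr[1]=17 > 7: no swap
arr[2]=2 <= 7: swap with position 0, array becomes [2, 17, 12, 14, 28, 21, 7]
arr[3]=14 > 7: no swap
arr[4]=28 > 7: no swap
arr[5]=21 > 7: no swap

Place pivot at position 1: [2, 7, 12, 14, 28, 21, 17]
Pivot position: 1

After partitioning with pivot 7, the array becomes [2, 7, 12, 14, 28, 21, 17]. The pivot is placed at index 1. All elements to the left of the pivot are <= 7, and all elements to the right are > 7.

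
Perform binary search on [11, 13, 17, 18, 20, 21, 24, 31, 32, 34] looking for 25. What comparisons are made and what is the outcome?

Binary search for 25 in [11, 13, 17, 18, 20, 21, 24, 31, 32, 34]:

lo=0, hi=9, mid=4, arr[mid]=20 -> 20 < 25, search right half
lo=5, hi=9, mid=7, arr[mid]=31 -> 31 > 25, search left half
lo=5, hi=6, mid=5, arr[mid]=21 -> 21 < 25, search right half
lo=6, hi=6, mid=6, arr[mid]=24 -> 24 < 25, search right half
lo=7 > hi=6, target 25 not found

Binary search determines that 25 is not in the array after 4 comparisons. The search space was exhausted without finding the target.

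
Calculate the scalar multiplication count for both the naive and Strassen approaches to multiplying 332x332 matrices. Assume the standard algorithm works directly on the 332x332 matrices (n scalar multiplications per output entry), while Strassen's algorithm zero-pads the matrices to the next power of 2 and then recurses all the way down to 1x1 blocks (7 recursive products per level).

Matrix multiplication for 332x332 matrices:

Strassen's algorithm requires power-of-2 dimensions. Pad 332x332 to 512x512 (next power of 2).

Standard algorithm: 332^3 = 36594368 multiplications
Strassen's algorithm: 7^(log2(512)) = 7^9 = 40353607 multiplications
Difference: 36594368 - 40353607 = -3759239 (Strassen uses MORE here due to padding overhead — for small or just-over-power-of-2 n, padding can outweigh the per-level savings)

Standard: 36594368 multiplications (332^3). Strassen: 40353607 multiplications (7^9, after padding to 512x512). Strassen reduces 8 recursive multiplications to 7 at each level.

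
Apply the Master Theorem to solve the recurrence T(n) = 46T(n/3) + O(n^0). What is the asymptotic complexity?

Master Theorem for T(n) = 46T(n/3) + O(n^0):

a = 46, b = 3, c = 0
log_b(a) = log_3(46) = 3.4850

Case 1: c = 0 < log_3(46) = 3.4850
T(n) = O(n^(log_3 46))

For T(n) = 46T(n/3) + O(n^0): log_3(46) = 3.4850. This is Case 1 of the Master Theorem (c < log_b(a), work dominated by leaves), giving O(n^(log_3 46)).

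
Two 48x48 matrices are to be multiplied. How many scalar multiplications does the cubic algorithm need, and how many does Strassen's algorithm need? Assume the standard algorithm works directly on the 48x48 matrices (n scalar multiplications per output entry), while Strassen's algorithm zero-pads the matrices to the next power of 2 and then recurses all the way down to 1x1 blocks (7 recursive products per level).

Matrix multiplication for 48x48 matrices:

Strassen's algorithm requires power-of-2 dimensions. Pad 48x48 to 64x64 (next power of 2).

Standard algorithm: 48^3 = 110592 multiplications
Strassen's algorithm: 7^(log2(64)) = 7^6 = 117649 multiplications
Difference: 110592 - 117649 = -7057 (Strassen uses MORE here due to padding overhead — for small or just-over-power-of-2 n, padding can outweigh the per-level savings)

Standard: 110592 multiplications (48^3). Strassen: 117649 multiplications (7^6, after padding to 64x64). Strassen reduces 8 recursive multiplications to 7 at each level.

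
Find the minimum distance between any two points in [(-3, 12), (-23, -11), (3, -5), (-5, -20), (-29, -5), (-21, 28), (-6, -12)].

Computing all pairwise distances among 7 points:

d((-3, 12), (-23, -11)) = 30.4795
d((-3, 12), (3, -5)) = 18.0278
d((-3, 12), (-5, -20)) = 32.0624
d((-3, 12), (-29, -5)) = 31.0644
d((-3, 12), (-21, 28)) = 24.0832
d((-3, 12), (-6, -12)) = 24.1868
d((-23, -11), (3, -5)) = 26.6833
d((-23, -11), (-5, -20)) = 20.1246
d((-23, -11), (-29, -5)) = 8.4853
d((-23, -11), (-21, 28)) = 39.0512
d((-23, -11), (-6, -12)) = 17.0294
d((3, -5), (-5, -20)) = 17.0
d((3, -5), (-29, -5)) = 32.0
d((3, -5), (-21, 28)) = 40.8044
d((3, -5), (-6, -12)) = 11.4018
d((-5, -20), (-29, -5)) = 28.3019
d((-5, -20), (-21, 28)) = 50.5964
d((-5, -20), (-6, -12)) = 8.0623 <-- minimum
d((-29, -5), (-21, 28)) = 33.9559
d((-29, -5), (-6, -12)) = 24.0416
d((-21, 28), (-6, -12)) = 42.72

Closest pair: (-5, -20) and (-6, -12) with distance 8.0623

The closest pair is (-5, -20) and (-6, -12) with Euclidean distance 8.0623. For 7 points, brute-force pairwise comparison is shown above. For large n, the divide-and-conquer algorithm (sort by x, recurse on halves, check the dividing strip) achieves O(n log n).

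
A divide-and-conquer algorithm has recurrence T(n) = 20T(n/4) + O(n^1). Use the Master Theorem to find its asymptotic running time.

Master Theorem for T(n) = 20T(n/4) + O(n^1):

a = 20, b = 4, c = 1
log_b(a) = log_4(20) = 2.1610

Case 1: c = 1 < log_4(20) = 2.1610
T(n) = O(n^(log_4 20))

For T(n) = 20T(n/4) + O(n^1): log_4(20) = 2.1610. This is Case 1 of the Master Theorem (c < log_b(a), work dominated by leaves), giving O(n^(log_4 20)).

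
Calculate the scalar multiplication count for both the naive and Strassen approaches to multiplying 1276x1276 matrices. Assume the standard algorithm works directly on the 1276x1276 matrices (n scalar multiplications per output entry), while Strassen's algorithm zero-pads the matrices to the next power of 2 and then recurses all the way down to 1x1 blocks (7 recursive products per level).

Matrix multiplication for 1276x1276 matrices:

Strassen's algorithm requires power-of-2 dimensions. Pad 1276x1276 to 2048x2048 (next power of 2).

Standard algorithm: 1276^3 = 2077552576 multiplications
Strassen's algorithm: 7^(log2(2048)) = 7^11 = 1977326743 multiplications
Savings: 2077552576 - 1977326743 = 100225833 multiplications

Standard: 2077552576 multiplications (1276^3). Strassen: 1977326743 multiplications (7^11, after padding to 2048x2048). Strassen reduces 8 recursive multiplications to 7 at each level.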